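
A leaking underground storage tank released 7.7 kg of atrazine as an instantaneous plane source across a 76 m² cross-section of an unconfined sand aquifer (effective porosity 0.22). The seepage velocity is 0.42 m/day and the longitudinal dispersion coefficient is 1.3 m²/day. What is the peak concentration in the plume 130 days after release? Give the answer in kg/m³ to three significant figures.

0.00999 kg/m³

The peak of an instantaneous 1D plume sits at x = vt; there the Gaussian factor is 1 and C_max = M/(n_e·A·√(4πDt)), where n_e·A is the pore area the mass is dissolved in.
√(4πDt) = √(4π × 1.3 × 130) = 46.08 m, so C_max = 7.7/(0.22 × 76 × 46.08) = 0.00999 kg/m³.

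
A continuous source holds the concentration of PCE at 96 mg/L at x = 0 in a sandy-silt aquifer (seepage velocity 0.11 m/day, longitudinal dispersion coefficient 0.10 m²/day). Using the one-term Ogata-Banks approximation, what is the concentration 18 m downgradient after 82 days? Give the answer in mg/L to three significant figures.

1.28 mg/L

For a continuous step input, C/C₀ ≈ ½·erfc((x−vt)/(2√(Dt))).
vt = 0.11 × 82 = 9.02 m and 2√(Dt) = 2√(0.10 × 82) = 5.727 m.
Argument (x−vt)/(2√(Dt)) = (18 − 9.02)/5.727 = 1.568; ½·erfc(1.568) = 0.01329.
C = 96 × 0.01329 = 1.28 mg/L.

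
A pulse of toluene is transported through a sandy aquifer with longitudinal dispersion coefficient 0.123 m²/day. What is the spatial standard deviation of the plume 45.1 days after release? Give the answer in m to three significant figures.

Dispersive spreading gives a Gaussian with σ² = 2Dt; advection only shifts the center.
σ = √(2 × 0.123 × 45.1) = 3.33 m.

3.33 m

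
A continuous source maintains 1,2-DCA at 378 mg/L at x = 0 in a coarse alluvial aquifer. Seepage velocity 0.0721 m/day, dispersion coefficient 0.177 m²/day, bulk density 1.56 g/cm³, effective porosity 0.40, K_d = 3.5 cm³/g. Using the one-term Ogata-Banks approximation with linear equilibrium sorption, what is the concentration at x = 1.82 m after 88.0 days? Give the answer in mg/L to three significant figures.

Retardation factor R = 1 + ρ_b·K_d/n = 1 + 1.56 × 3.5/0.40 = 14.65.
Sorption retards both mechanisms: v_R = v/R = 0.004922 m/day, D_R = D/R = 0.01208 m²/day.
v_R·t = 0.004922 × 88.0 = 0.433136 m; 2√(D_R t) = 2.062 m; argument = (1.82 − 0.433136)/2.062 = 0.6726.
C = C₀ × ½·erfc(0.6726) = 378 × 0.1708 = 64.6 mg/L.

64.6 mg/L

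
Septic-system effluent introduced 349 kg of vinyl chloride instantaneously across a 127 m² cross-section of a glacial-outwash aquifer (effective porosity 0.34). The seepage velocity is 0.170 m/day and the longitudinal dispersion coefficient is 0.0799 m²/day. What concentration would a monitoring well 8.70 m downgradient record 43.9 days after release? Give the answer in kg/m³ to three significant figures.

1.09 kg/m³

For an instantaneous plane source, C(x,t) = M/(n_e·A·√(4πDt)) · exp(−(x−vt)²/(4Dt)), with n_e·A the pore (flow) area.
Plume center vt = 0.170 × 43.9 = 7.463 m, so the well at 8.70 m is 1.237 m downgradient of the peak.
√(4πDt) = 6.639 m, giving peak height M/(n_e·A·√(4πDt)) = 349/(0.34 × 127 × 6.639) = 1.217 kg/m³.
(x−vt)²/(4Dt) = (1.237)²/(4 × 0.0799 × 43.9) = 0.1091; exp(−0.1091) = 0.8966.
C = 1.217 × 0.8966 = 1.09 kg/m³.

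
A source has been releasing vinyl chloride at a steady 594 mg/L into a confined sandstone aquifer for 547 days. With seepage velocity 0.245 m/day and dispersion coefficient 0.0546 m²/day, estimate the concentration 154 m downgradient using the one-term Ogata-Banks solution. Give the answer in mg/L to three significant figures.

2.89 mg/L

For a continuous step input, C/C₀ ≈ ½·erfc((x−vt)/(2√(Dt))).
vt = 0.245 × 547 = 134.015 m and 2√(Dt) = 2√(0.0546 × 547) = 10.93 m.
Argument (x−vt)/(2√(Dt)) = (154 − 134.015)/10.93 = 1.828; ½·erfc(1.828) = 0.004866.
C = 594 × 0.004866 = 2.89 mg/L.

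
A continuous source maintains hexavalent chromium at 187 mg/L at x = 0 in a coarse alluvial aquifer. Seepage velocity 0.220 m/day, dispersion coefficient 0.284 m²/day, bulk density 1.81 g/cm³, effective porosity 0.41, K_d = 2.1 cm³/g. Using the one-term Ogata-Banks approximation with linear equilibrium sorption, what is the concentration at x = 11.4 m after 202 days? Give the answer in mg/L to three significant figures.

3.21 mg/L

Retardation factor R = 1 + ρ_b·K_d/n = 1 + 1.81 × 2.1/0.41 = 10.27.
Sorption retards both mechanisms: v_R = v/R = 0.02142 m/day, D_R = D/R = 0.02765 m²/day.
v_R·t = 0.02142 × 202 = 4.32684 m; 2√(D_R t) = 4.727 m; argument = (11.4 − 4.32684)/4.727 = 1.496.
C = C₀ × ½·erfc(1.496) = 187 × 0.01719 = 3.21 mg/L.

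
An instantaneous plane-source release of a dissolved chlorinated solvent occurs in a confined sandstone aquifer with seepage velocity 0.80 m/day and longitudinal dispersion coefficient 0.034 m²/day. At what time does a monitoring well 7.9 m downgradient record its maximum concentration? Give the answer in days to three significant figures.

9.82 days

For the 1D instantaneous-source solution, setting ∂C/∂t = 0 at fixed x gives v²t² + 2Dt − x² = 0, so t = (√(D² + v²x²) − D)/v².
√(D² + v²x²) = √(0.034² + 0.80² × 7.9²) = 6.320; v² = 0.64.
t = (6.320 − 0.034)/0.64 = 9.82 days (vs. the pure-advection estimate x/v = 9.88 d).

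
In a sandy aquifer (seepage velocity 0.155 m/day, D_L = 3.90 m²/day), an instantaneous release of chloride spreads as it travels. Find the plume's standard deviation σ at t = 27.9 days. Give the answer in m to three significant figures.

14.8 m

Dispersive spreading gives a Gaussian with σ² = 2Dt; advection only shifts the center.
σ = √(2 × 3.90 × 27.9) = 14.8 m.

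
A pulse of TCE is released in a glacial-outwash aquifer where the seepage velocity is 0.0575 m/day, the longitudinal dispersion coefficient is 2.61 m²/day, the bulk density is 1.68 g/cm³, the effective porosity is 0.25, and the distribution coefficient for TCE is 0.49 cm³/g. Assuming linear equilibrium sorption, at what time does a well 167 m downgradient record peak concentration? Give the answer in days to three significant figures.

Retardation factor R = 1 + ρ_b·K_d/n = 1 + 1.68 × 0.49/0.25 = 4.293.
Sorption retards both mechanisms: v_R = v/R = 0.01339 m/day, D_R = D/R = 0.6080 m²/day.
Peak time from v_R²t² + 2D_R t − x² = 0: t = (√(D_R² + v_R²x²) − D_R)/v_R².
√(D_R² + v_R²x²) = √(0.6080² + 0.01339² × 167²) = 2.317; v_R² = 0.0001793.
t = (2.317 − 0.6080)/0.0001793 = 9530 days.

9530 days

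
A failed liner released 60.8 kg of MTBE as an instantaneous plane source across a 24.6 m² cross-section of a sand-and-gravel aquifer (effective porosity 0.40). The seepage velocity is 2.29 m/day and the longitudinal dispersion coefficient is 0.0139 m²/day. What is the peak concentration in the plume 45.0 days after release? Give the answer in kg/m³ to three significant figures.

The peak of an instantaneous 1D plume sits at x = vt; there the Gaussian factor is 1 and C_max = M/(n_e·A·√(4πDt)), where n_e·A is the pore area the mass is dissolved in.
√(4πDt) = √(4π × 0.0139 × 45.0) = 2.804 m, so C_max = 60.8/(0.40 × 24.6 × 2.804) = 2.20 kg/m³.

2.20 kg/m³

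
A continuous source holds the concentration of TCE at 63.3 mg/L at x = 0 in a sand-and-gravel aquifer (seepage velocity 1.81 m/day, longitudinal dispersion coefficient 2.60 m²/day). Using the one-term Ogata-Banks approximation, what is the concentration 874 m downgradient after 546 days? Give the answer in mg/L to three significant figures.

62.3 mg/L

For a continuous step input, C/C₀ ≈ ½·erfc((x−vt)/(2√(Dt))).
vt = 1.81 × 546 = 988.26 m and 2√(Dt) = 2√(2.60 × 546) = 75.36 m.
Argument (x−vt)/(2√(Dt)) = (874 − 988.26)/75.36 = -1.516; ½·erfc(-1.516) = 0.9840.
C = 63.3 × 0.9840 = 62.3 mg/L.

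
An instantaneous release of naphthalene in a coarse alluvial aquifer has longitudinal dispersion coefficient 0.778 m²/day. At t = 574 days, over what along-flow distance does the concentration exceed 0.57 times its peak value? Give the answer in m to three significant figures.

The plume is Gaussian with σ = √(2Dt) = √(2 × 0.778 × 574) = 29.89 m.
C/C_peak = exp(−Δx²/(2σ²)) = 0.57 ⇒ Δx = σ·√(−2 ln 0.57) = 29.89 × 1.060 = 31.68 m.
Width = 2Δx = 63.4 m.

63.4 m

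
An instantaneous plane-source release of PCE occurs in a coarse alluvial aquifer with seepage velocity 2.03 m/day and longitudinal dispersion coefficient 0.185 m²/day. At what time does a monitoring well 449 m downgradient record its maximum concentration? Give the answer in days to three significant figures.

221 days

For the 1D instantaneous-source solution, setting ∂C/∂t = 0 at fixed x gives v²t² + 2Dt − x² = 0, so t = (√(D² + v²x²) − D)/v².
√(D² + v²x²) = √(0.185² + 2.03² × 449²) = 911.5; v² = 4.1209.
t = (911.5 − 0.185)/4.1209 = 221 days (vs. the pure-advection estimate x/v = 221 d).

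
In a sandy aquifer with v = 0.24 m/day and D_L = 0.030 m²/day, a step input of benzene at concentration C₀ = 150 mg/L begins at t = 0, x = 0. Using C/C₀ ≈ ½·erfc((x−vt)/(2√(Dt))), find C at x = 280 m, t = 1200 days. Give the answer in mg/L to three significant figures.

124 mg/L

For a continuous step input, C/C₀ ≈ ½·erfc((x−vt)/(2√(Dt))).
vt = 0.24 × 1200 = 288 m and 2√(Dt) = 2√(0.030 × 1200) = 12.00 m.
Argument (x−vt)/(2√(Dt)) = (280 − 288)/12.00 = -0.6667; ½·erfc(-0.6667) = 0.8271.
C = 150 × 0.8271 = 124 mg/L.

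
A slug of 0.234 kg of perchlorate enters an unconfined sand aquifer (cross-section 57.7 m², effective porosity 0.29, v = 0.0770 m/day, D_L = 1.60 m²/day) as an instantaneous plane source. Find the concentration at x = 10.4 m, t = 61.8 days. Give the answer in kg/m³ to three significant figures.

For an instantaneous plane source, C(x,t) = M/(n_e·A·√(4πDt)) · exp(−(x−vt)²/(4Dt)), with n_e·A the pore (flow) area.
Plume center vt = 0.0770 × 61.8 = 4.7586 m, so the well at 10.4 m is 5.6414 m downgradient of the peak.
√(4πDt) = 35.25 m, giving peak height M/(n_e·A·√(4πDt)) = 0.234/(0.29 × 57.7 × 35.25) = 0.0003967 kg/m³.
(x−vt)²/(4Dt) = (5.6414)²/(4 × 1.60 × 61.8) = 0.08046; exp(−0.08046) = 0.9227.
C = 0.0003967 × 0.9227 = 0.000366 kg/m³.

0.000366 kg/m³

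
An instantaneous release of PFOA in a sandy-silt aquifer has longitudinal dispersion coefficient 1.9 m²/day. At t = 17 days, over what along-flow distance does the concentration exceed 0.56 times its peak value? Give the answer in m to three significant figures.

17.3 m

The plume is Gaussian with σ = √(2Dt) = √(2 × 1.9 × 17) = 8.037 m.
C/C_peak = exp(−Δx²/(2σ²)) = 0.56 ⇒ Δx = σ·√(−2 ln 0.56) = 8.037 × 1.077 = 8.656 m.
Width = 2Δx = 17.3 m.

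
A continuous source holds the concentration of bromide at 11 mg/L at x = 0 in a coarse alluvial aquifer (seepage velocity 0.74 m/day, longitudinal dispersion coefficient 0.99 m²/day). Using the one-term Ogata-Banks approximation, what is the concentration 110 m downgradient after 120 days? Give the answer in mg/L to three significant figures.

0.930 mg/L

For a continuous step input, C/C₀ ≈ ½·erfc((x−vt)/(2√(Dt))).
vt = 0.74 × 120 = 88.8 m and 2√(Dt) = 2√(0.99 × 120) = 21.80 m.
Argument (x−vt)/(2√(Dt)) = (110 − 88.8)/21.80 = 0.9725; ½·erfc(0.9725) = 0.08452.
C = 11 × 0.08452 = 0.930 mg/L.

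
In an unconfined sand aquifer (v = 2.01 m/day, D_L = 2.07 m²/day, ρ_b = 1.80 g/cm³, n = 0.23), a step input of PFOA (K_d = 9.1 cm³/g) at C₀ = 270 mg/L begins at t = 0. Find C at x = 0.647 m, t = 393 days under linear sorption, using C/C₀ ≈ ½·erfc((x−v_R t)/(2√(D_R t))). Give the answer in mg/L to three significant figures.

266 mg/L

Retardation factor R = 1 + ρ_b·K_d/n = 1 + 1.80 × 9.1/0.23 = 72.22.
Sorption retards both mechanisms: v_R = v/R = 0.02783 m/day, D_R = D/R = 0.02866 m²/day.
v_R·t = 0.02783 × 393 = 10.93719 m; 2√(D_R t) = 6.712 m; argument = (0.647 − 10.93719)/6.712 = -1.533.
C = C₀ × ½·erfc(-1.533) = 270 × 0.9849 = 266 mg/L.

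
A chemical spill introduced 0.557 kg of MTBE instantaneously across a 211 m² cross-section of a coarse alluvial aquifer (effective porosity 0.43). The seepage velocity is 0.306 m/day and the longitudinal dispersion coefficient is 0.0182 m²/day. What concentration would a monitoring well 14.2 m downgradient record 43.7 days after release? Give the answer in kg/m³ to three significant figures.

For an instantaneous plane source, C(x,t) = M/(n_e·A·√(4πDt)) · exp(−(x−vt)²/(4Dt)), with n_e·A the pore (flow) area.
Plume center vt = 0.306 × 43.7 = 13.3722 m, so the well at 14.2 m is 0.8278 m downgradient of the peak.
√(4πDt) = 3.161 m, giving peak height M/(n_e·A·√(4πDt)) = 0.557/(0.43 × 211 × 3.161) = 0.001942 kg/m³.
(x−vt)²/(4Dt) = (0.8278)²/(4 × 0.0182 × 43.7) = 0.2154; exp(−0.2154) = 0.8062.
C = 0.001942 × 0.8062 = 0.00157 kg/m³.

0.00157 kg/m³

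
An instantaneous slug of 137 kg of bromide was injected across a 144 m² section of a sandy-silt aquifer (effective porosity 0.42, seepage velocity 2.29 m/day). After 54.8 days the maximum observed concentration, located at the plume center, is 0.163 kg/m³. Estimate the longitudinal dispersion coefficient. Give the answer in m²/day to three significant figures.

At the plume center C_max = M/(n_e·A·√(4πDt)), so D = M²/(4πt·(n_e·A·C_max)²).
n_e·A·C_max = 0.42 × 144 × 0.163 = 9.858 kg/m.
D = 137²/(4π × 54.8 × 9.858²) = 0.280 m²/day.

0.280 m²/day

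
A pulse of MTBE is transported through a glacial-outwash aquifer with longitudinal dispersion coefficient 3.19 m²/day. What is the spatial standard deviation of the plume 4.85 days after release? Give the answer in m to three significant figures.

Dispersive spreading gives a Gaussian with σ² = 2Dt; advection only shifts the center.
σ = √(2 × 3.19 × 4.85) = 5.56 m.

5.56 m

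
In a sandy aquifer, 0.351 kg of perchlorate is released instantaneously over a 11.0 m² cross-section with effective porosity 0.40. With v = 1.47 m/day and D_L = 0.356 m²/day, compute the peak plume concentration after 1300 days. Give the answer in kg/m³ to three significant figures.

The peak of an instantaneous 1D plume sits at x = vt; there the Gaussian factor is 1 and C_max = M/(n_e·A·√(4πDt)), where n_e·A is the pore area the mass is dissolved in.
√(4πDt) = √(4π × 0.356 × 1300) = 76.26 m, so C_max = 0.351/(0.40 × 11.0 × 76.26) = 0.00105 kg/m³.

0.00105 kg/m³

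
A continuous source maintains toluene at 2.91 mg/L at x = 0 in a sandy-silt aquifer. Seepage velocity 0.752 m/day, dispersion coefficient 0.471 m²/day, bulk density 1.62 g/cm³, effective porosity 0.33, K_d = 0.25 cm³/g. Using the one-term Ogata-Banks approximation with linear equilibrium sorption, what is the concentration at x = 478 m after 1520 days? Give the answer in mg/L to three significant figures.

Retardation factor R = 1 + ρ_b·K_d/n = 1 + 1.62 × 0.25/0.33 = 2.227.
Sorption retards both mechanisms: v_R = v/R = 0.3377 m/day, D_R = D/R = 0.2115 m²/day.
v_R·t = 0.3377 × 1520 = 513.304 m; 2√(D_R t) = 35.86 m; argument = (478 − 513.304)/35.86 = -0.9845.
C = C₀ × ½·erfc(-0.9845) = 2.91 × 0.9181 = 2.67 mg/L.

2.67 mg/L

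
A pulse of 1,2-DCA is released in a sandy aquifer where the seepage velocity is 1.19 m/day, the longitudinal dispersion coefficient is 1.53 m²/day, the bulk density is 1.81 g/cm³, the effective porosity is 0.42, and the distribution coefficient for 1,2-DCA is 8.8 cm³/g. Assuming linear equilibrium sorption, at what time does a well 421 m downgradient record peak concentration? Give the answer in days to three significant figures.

Retardation factor R = 1 + ρ_b·K_d/n = 1 + 1.81 × 8.8/0.42 = 38.92.
Sorption retards both mechanisms: v_R = v/R = 0.03058 m/day, D_R = D/R = 0.03931 m²/day.
Peak time from v_R²t² + 2D_R t − x² = 0: t = (√(D_R² + v_R²x²) − D_R)/v_R².
√(D_R² + v_R²x²) = √(0.03931² + 0.03058² × 421²) = 12.87; v_R² = 0.0009351.
t = (12.87 − 0.03931)/0.0009351 = 13700 days.

13700 days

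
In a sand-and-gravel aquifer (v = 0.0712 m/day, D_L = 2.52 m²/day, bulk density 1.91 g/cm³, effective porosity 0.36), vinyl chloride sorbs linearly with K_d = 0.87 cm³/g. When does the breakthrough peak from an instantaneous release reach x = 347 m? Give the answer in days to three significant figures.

24700 days

Retardation factor R = 1 + ρ_b·K_d/n = 1 + 1.91 × 0.87/0.36 = 5.616.
Sorption retards both mechanisms: v_R = v/R = 0.01268 m/day, D_R = D/R = 0.4487 m²/day.
Peak time from v_R²t² + 2D_R t − x² = 0: t = (√(D_R² + v_R²x²) − D_R)/v_R².
√(D_R² + v_R²x²) = √(0.4487² + 0.01268² × 347²) = 4.423; v_R² = 0.0001608.
t = (4.423 − 0.4487)/0.0001608 = 24700 days.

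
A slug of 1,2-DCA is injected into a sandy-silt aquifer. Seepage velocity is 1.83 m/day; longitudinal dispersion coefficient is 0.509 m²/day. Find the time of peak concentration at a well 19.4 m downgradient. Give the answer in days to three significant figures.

For the 1D instantaneous-source solution, setting ∂C/∂t = 0 at fixed x gives v²t² + 2Dt − x² = 0, so t = (√(D² + v²x²) − D)/v².
√(D² + v²x²) = √(0.509² + 1.83² × 19.4²) = 35.51; v² = 3.3489.
t = (35.51 − 0.509)/3.3489 = 10.5 days (vs. the pure-advection estimate x/v = 10.6 d).

10.5 days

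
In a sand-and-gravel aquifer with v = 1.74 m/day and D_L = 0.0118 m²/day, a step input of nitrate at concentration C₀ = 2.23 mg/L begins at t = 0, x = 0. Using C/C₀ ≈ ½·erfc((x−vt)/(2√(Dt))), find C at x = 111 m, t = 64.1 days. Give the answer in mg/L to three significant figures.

For a continuous step input, C/C₀ ≈ ½·erfc((x−vt)/(2√(Dt))).
vt = 1.74 × 64.1 = 111.534 m and 2√(Dt) = 2√(0.0118 × 64.1) = 1.739 m.
Argument (x−vt)/(2√(Dt)) = (111 − 111.534)/1.739 = -0.3071; ½·erfc(-0.3071) = 0.6680.
C = 2.23 × 0.6680 = 1.49 mg/L.

1.49 mg/L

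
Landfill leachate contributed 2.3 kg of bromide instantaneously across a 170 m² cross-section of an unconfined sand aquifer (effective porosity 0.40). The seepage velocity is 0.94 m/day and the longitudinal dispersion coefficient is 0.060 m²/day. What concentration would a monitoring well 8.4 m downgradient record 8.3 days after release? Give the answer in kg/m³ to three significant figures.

For an instantaneous plane source, C(x,t) = M/(n_e·A·√(4πDt)) · exp(−(x−vt)²/(4Dt)), with n_e·A the pore (flow) area.
Plume center vt = 0.94 × 8.3 = 7.802 m, so the well at 8.4 m is 0.598 m downgradient of the peak.
√(4πDt) = 2.502 m, giving peak height M/(n_e·A·√(4πDt)) = 2.3/(0.40 × 170 × 2.502) = 0.01352 kg/m³.
(x−vt)²/(4Dt) = (0.598)²/(4 × 0.060 × 8.3) = 0.1795; exp(−0.1795) = 0.8357.
C = 0.01352 × 0.8357 = 0.0113 kg/m³.

0.0113 kg/m³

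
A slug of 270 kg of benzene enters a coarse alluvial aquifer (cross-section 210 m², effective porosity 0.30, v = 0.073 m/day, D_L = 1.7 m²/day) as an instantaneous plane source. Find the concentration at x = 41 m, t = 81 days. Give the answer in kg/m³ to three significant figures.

0.0110 kg/m³

For an instantaneous plane source, C(x,t) = M/(n_e·A·√(4πDt)) · exp(−(x−vt)²/(4Dt)), with n_e·A the pore (flow) area.
Plume center vt = 0.073 × 81 = 5.913 m, so the well at 41 m is 35.087 m downgradient of the peak.
√(4πDt) = 41.60 m, giving peak height M/(n_e·A·√(4πDt)) = 270/(0.30 × 210 × 41.60) = 0.1030 kg/m³.
(x−vt)²/(4Dt) = (35.087)²/(4 × 1.7 × 81) = 2.235; exp(−2.235) = 0.1070.
C = 0.1030 × 0.1070 = 0.0110 kg/m³.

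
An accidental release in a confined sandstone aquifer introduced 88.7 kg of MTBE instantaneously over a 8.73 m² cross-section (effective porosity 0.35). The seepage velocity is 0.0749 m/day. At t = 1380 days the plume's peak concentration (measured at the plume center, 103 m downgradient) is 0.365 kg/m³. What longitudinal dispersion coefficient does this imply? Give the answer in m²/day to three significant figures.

0.365 m²/day

At the plume center C_max = M/(n_e·A·√(4πDt)), so D = M²/(4πt·(n_e·A·C_max)²).
n_e·A·C_max = 0.35 × 8.73 × 0.365 = 1.115 kg/m.
D = 88.7²/(4π × 1380 × 1.115²) = 0.365 m²/day.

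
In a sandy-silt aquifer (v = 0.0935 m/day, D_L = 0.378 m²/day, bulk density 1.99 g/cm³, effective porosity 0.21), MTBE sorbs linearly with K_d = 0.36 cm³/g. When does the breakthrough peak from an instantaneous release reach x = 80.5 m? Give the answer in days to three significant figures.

Retardation factor R = 1 + ρ_b·K_d/n = 1 + 1.99 × 0.36/0.21 = 4.411.
Sorption retards both mechanisms: v_R = v/R = 0.02120 m/day, D_R = D/R = 0.08569 m²/day.
Peak time from v_R²t² + 2D_R t − x² = 0: t = (√(D_R² + v_R²x²) − D_R)/v_R².
√(D_R² + v_R²x²) = √(0.08569² + 0.02120² × 80.5²) = 1.709; v_R² = 0.0004494.
t = (1.709 − 0.08569)/0.0004494 = 3610 days.

3610 days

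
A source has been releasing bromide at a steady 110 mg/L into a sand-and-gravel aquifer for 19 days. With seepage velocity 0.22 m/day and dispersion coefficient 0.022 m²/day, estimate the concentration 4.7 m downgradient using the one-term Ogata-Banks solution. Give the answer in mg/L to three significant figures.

31.3 mg/L

For a continuous step input, C/C₀ ≈ ½·erfc((x−vt)/(2√(Dt))).
vt = 0.22 × 19 = 4.18 m and 2√(Dt) = 2√(0.022 × 19) = 1.293 m.
Argument (x−vt)/(2√(Dt)) = (4.7 − 4.18)/1.293 = 0.4022; ½·erfc(0.4022) = 0.2847.
C = 110 × 0.2847 = 31.3 mg/L.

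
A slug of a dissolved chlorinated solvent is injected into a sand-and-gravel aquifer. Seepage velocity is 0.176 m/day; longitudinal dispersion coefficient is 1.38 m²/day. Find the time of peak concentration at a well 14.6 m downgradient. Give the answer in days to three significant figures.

49.6 days

For the 1D instantaneous-source solution, setting ∂C/∂t = 0 at fixed x gives v²t² + 2Dt − x² = 0, so t = (√(D² + v²x²) − D)/v².
√(D² + v²x²) = √(1.38² + 0.176² × 14.6²) = 2.917; v² = 0.030976.
t = (2.917 − 1.38)/0.030976 = 49.6 days (vs. the pure-advection estimate x/v = 83.0 d).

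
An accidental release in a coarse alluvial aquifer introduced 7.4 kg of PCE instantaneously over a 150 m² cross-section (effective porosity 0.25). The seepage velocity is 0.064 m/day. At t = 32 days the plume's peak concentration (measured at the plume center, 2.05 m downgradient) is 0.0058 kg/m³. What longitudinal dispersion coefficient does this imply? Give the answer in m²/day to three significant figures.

At the plume center C_max = M/(n_e·A·√(4πDt)), so D = M²/(4πt·(n_e·A·C_max)²).
n_e·A·C_max = 0.25 × 150 × 0.0058 = 0.2175 kg/m.
D = 7.4²/(4π × 32 × 0.2175²) = 2.88 m²/day.

2.88 m²/day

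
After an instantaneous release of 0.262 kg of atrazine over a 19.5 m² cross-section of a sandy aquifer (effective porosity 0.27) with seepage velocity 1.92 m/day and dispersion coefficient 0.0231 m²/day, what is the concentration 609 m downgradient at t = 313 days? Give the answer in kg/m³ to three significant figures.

For an instantaneous plane source, C(x,t) = M/(n_e·A·√(4πDt)) · exp(−(x−vt)²/(4Dt)), with n_e·A the pore (flow) area.
Plume center vt = 1.92 × 313 = 600.96 m, so the well at 609 m is 8.04 m downgradient of the peak.
√(4πDt) = 9.532 m, giving peak height M/(n_e·A·√(4πDt)) = 0.262/(0.27 × 19.5 × 9.532) = 0.005221 kg/m³.
(x−vt)²/(4Dt) = (8.04)²/(4 × 0.0231 × 313) = 2.235; exp(−2.235) = 0.1070.
C = 0.005221 × 0.1070 = 0.000559 kg/m³.

0.000559 kg/m³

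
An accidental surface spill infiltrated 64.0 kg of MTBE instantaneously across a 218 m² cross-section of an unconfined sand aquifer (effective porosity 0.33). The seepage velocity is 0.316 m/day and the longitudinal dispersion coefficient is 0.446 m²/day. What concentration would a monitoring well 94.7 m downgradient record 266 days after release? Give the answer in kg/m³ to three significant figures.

For an instantaneous plane source, C(x,t) = M/(n_e·A·√(4πDt)) · exp(−(x−vt)²/(4Dt)), with n_e·A the pore (flow) area.
Plume center vt = 0.316 × 266 = 84.056 m, so the well at 94.7 m is 10.644 m downgradient of the peak.
√(4πDt) = 38.61 m, giving peak height M/(n_e·A·√(4πDt)) = 64.0/(0.33 × 218 × 38.61) = 0.02304 kg/m³.
(x−vt)²/(4Dt) = (10.644)²/(4 × 0.446 × 266) = 0.2387; exp(−0.2387) = 0.7877.
C = 0.02304 × 0.7877 = 0.0181 kg/m³.

0.0181 kg/m³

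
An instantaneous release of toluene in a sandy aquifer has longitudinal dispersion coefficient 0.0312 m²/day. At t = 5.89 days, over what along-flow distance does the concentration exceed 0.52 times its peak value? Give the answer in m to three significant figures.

1.39 m

The plume is Gaussian with σ = √(2Dt) = √(2 × 0.0312 × 5.89) = 0.6062 m.
C/C_peak = exp(−Δx²/(2σ²)) = 0.52 ⇒ Δx = σ·√(−2 ln 0.52) = 0.6062 × 1.144 = 0.6935 m.
Width = 2Δx = 1.39 m.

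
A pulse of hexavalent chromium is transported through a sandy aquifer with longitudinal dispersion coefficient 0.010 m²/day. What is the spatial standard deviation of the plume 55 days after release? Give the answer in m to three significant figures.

1.05 m

Dispersive spreading gives a Gaussian with σ² = 2Dt; advection only shifts the center.
σ = √(2 × 0.010 × 55) = 1.05 m.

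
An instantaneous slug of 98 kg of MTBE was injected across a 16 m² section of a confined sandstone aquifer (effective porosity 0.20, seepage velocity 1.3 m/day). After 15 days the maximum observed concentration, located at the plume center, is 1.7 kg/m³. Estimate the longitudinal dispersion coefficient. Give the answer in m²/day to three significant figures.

At the plume center C_max = M/(n_e·A·√(4πDt)), so D = M²/(4πt·(n_e·A·C_max)²).
n_e·A·C_max = 0.20 × 16 × 1.7 = 5.440 kg/m.
D = 98²/(4π × 15 × 5.440²) = 1.72 m²/day.

1.72 m²/day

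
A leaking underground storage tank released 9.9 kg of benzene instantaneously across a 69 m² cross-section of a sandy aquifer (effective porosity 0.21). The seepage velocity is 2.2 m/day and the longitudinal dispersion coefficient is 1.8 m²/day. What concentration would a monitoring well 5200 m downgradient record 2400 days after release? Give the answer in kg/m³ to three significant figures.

0.00202 kg/m³

For an instantaneous plane source, C(x,t) = M/(n_e·A·√(4πDt)) · exp(−(x−vt)²/(4Dt)), with n_e·A the pore (flow) area.
Plume center vt = 2.2 × 2400 = 5280 m, so the well at 5200 m is 80 m upgradient of the peak.
√(4πDt) = 233.0 m, giving peak height M/(n_e·A·√(4πDt)) = 9.9/(0.21 × 69 × 233.0) = 0.002932 kg/m³.
(x−vt)²/(4Dt) = (-80)²/(4 × 1.8 × 2400) = 0.3704; exp(−0.3704) = 0.6905.
C = 0.002932 × 0.6905 = 0.00202 kg/m³.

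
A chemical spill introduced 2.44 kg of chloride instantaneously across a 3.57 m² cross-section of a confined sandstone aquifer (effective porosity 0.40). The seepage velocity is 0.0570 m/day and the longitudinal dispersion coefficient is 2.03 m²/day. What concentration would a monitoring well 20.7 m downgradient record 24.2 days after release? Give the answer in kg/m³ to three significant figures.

0.0103 kg/m³

For an instantaneous plane source, C(x,t) = M/(n_e·A·√(4πDt)) · exp(−(x−vt)²/(4Dt)), with n_e·A the pore (flow) area.
Plume center vt = 0.0570 × 24.2 = 1.3794 m, so the well at 20.7 m is 19.3206 m downgradient of the peak.
√(4πDt) = 24.85 m, giving peak height M/(n_e·A·√(4πDt)) = 2.44/(0.40 × 3.57 × 24.85) = 0.06876 kg/m³.
(x−vt)²/(4Dt) = (19.3206)²/(4 × 2.03 × 24.2) = 1.900; exp(−1.900) = 0.1496.
C = 0.06876 × 0.1496 = 0.0103 kg/m³.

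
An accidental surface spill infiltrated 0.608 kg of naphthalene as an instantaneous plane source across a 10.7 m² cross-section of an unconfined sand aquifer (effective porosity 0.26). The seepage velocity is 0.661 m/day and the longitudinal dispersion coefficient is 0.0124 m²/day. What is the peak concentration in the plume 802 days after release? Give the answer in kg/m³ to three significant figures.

0.0195 kg/m³

The peak of an instantaneous 1D plume sits at x = vt; there the Gaussian factor is 1 and C_max = M/(n_e·A·√(4πDt)), where n_e·A is the pore area the mass is dissolved in.
√(4πDt) = √(4π × 0.0124 × 802) = 11.18 m, so C_max = 0.608/(0.26 × 10.7 × 11.18) = 0.0195 kg/m³.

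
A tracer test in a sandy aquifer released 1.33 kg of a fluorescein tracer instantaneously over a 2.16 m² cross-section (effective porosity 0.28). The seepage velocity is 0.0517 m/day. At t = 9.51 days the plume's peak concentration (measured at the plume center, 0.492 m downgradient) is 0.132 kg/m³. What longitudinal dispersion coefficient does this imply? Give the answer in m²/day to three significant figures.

2.32 m²/day

At the plume center C_max = M/(n_e·A·√(4πDt)), so D = M²/(4πt·(n_e·A·C_max)²).
n_e·A·C_max = 0.28 × 2.16 × 0.132 = 0.07983 kg/m.
D = 1.33²/(4π × 9.51 × 0.07983²) = 2.32 m²/day.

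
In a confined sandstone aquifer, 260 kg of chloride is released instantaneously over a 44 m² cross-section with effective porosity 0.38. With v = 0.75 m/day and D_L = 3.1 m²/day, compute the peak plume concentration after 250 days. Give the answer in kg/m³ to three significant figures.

The peak of an instantaneous 1D plume sits at x = vt; there the Gaussian factor is 1 and C_max = M/(n_e·A·√(4πDt)), where n_e·A is the pore area the mass is dissolved in.
√(4πDt) = √(4π × 3.1 × 250) = 98.69 m, so C_max = 260/(0.38 × 44 × 98.69) = 0.158 kg/m³.

0.158 kg/m³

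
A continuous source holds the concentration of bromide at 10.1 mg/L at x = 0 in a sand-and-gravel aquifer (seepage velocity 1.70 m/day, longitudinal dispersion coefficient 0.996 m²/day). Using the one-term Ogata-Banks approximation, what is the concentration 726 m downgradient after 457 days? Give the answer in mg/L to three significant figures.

9.64 mg/L

For a continuous step input, C/C₀ ≈ ½·erfc((x−vt)/(2√(Dt))).
vt = 1.70 × 457 = 776.9 m and 2√(Dt) = 2√(0.996 × 457) = 42.67 m.
Argument (x−vt)/(2√(Dt)) = (726 − 776.9)/42.67 = -1.193; ½·erfc(-1.193) = 0.9542.
C = 10.1 × 0.9542 = 9.64 mg/L.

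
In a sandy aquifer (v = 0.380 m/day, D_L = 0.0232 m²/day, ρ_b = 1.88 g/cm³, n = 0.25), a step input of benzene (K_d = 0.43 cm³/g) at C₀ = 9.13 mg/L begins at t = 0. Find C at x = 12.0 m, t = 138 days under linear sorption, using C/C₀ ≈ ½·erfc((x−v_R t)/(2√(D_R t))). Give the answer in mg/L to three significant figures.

5.69 mg/L

Retardation factor R = 1 + ρ_b·K_d/n = 1 + 1.88 × 0.43/0.25 = 4.234.
Sorption retards both mechanisms: v_R = v/R = 0.08975 m/day, D_R = D/R = 0.005479 m²/day.
v_R·t = 0.08975 × 138 = 12.3855 m; 2√(D_R t) = 1.739 m; argument = (12.0 − 12.3855)/1.739 = -0.2217.
C = C₀ × ½·erfc(-0.2217) = 9.13 × 0.6231 = 5.69 mg/L.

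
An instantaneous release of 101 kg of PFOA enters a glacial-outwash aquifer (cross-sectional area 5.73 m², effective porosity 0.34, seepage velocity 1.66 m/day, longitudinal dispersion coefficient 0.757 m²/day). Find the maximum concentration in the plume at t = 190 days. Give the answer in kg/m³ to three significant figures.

1.22 kg/m³

The peak of an instantaneous 1D plume sits at x = vt; there the Gaussian factor is 1 and C_max = M/(n_e·A·√(4πDt)), where n_e·A is the pore area the mass is dissolved in.
√(4πDt) = √(4π × 0.757 × 190) = 42.51 m, so C_max = 101/(0.34 × 5.73 × 42.51) = 1.22 kg/m³.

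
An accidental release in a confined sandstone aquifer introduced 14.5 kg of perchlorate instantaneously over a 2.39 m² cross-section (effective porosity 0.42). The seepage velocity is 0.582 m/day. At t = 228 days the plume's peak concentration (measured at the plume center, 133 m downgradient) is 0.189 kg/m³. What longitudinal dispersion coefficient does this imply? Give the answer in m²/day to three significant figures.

At the plume center C_max = M/(n_e·A·√(4πDt)), so D = M²/(4πt·(n_e·A·C_max)²).
n_e·A·C_max = 0.42 × 2.39 × 0.189 = 0.1897 kg/m.
D = 14.5²/(4π × 228 × 0.1897²) = 2.04 m²/day.

2.04 m²/day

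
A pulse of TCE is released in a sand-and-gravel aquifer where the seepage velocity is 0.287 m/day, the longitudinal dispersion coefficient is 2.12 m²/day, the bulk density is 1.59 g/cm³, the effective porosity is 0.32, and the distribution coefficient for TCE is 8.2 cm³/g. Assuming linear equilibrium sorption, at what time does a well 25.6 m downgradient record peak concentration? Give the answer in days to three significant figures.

Retardation factor R = 1 + ρ_b·K_d/n = 1 + 1.59 × 8.2/0.32 = 41.74.
Sorption retards both mechanisms: v_R = v/R = 0.006876 m/day, D_R = D/R = 0.05079 m²/day.
Peak time from v_R²t² + 2D_R t − x² = 0: t = (√(D_R² + v_R²x²) − D_R)/v_R².
√(D_R² + v_R²x²) = √(0.05079² + 0.006876² × 25.6²) = 0.1832; v_R² = 4.728e-05.
t = (0.1832 − 0.05079)/4.728e-05 = 2800 days.

2800 days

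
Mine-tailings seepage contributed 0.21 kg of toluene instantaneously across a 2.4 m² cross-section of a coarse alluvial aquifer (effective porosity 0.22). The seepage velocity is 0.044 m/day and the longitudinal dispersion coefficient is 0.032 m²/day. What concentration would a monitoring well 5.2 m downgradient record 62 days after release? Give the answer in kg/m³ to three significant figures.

For an instantaneous plane source, C(x,t) = M/(n_e·A·√(4πDt)) · exp(−(x−vt)²/(4Dt)), with n_e·A the pore (flow) area.
Plume center vt = 0.044 × 62 = 2.728 m, so the well at 5.2 m is 2.472 m downgradient of the peak.
√(4πDt) = 4.993 m, giving peak height M/(n_e·A·√(4πDt)) = 0.21/(0.22 × 2.4 × 4.993) = 0.07966 kg/m³.
(x−vt)²/(4Dt) = (2.472)²/(4 × 0.032 × 62) = 0.7700; exp(−0.7700) = 0.4630.
C = 0.07966 × 0.4630 = 0.0369 kg/m³.

0.0369 kg/m³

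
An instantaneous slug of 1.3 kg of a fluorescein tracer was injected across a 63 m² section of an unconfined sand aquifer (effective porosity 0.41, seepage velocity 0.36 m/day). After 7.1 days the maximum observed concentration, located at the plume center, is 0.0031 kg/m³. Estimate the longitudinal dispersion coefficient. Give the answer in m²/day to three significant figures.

2.95 m²/day

At the plume center C_max = M/(n_e·A·√(4πDt)), so D = M²/(4πt·(n_e·A·C_max)²).
n_e·A·C_max = 0.41 × 63 × 0.0031 = 0.08007 kg/m.
D = 1.3²/(4π × 7.1 × 0.08007²) = 2.95 m²/day.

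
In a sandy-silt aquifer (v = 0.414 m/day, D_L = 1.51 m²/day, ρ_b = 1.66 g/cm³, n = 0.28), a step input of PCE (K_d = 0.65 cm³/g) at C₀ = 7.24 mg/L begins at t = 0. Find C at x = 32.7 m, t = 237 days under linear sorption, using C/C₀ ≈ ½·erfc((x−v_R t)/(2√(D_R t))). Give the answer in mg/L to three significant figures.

1.10 mg/L

Retardation factor R = 1 + ρ_b·K_d/n = 1 + 1.66 × 0.65/0.28 = 4.854.
Sorption retards both mechanisms: v_R = v/R = 0.08529 m/day, D_R = D/R = 0.3111 m²/day.
v_R·t = 0.08529 × 237 = 20.21373 m; 2√(D_R t) = 17.17 m; argument = (32.7 − 20.21373)/17.17 = 0.7272.
C = C₀ × ½·erfc(0.7272) = 7.24 × 0.1519 = 1.10 mg/L.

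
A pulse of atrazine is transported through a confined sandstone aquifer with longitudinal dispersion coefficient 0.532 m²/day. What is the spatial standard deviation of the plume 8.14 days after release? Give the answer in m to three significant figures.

Dispersive spreading gives a Gaussian with σ² = 2Dt; advection only shifts the center.
σ = √(2 × 0.532 × 8.14) = 2.94 m.

2.94 m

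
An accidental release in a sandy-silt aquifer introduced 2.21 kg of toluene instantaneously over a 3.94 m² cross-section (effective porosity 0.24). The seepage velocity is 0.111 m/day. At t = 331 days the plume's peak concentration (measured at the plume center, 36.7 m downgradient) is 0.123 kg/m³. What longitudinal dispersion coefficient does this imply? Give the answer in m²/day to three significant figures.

At the plume center C_max = M/(n_e·A·√(4πDt)), so D = M²/(4πt·(n_e·A·C_max)²).
n_e·A·C_max = 0.24 × 3.94 × 0.123 = 0.1163 kg/m.
D = 2.21²/(4π × 331 × 0.1163²) = 0.0868 m²/day.

0.0868 m²/day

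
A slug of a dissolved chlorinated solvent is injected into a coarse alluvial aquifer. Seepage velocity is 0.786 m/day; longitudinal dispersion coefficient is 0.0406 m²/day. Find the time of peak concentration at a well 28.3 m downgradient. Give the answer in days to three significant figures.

For the 1D instantaneous-source solution, setting ∂C/∂t = 0 at fixed x gives v²t² + 2Dt − x² = 0, so t = (√(D² + v²x²) − D)/v².
√(D² + v²x²) = √(0.0406² + 0.786² × 28.3²) = 22.24; v² = 0.617796.
t = (22.24 − 0.0406)/0.617796 = 35.9 days (vs. the pure-advection estimate x/v = 36.0 d).

35.9 days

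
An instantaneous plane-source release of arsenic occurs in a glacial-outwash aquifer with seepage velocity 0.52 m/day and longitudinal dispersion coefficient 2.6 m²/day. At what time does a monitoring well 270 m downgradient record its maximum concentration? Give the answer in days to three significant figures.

510 days

For the 1D instantaneous-source solution, setting ∂C/∂t = 0 at fixed x gives v²t² + 2Dt − x² = 0, so t = (√(D² + v²x²) − D)/v².
√(D² + v²x²) = √(2.6² + 0.52² × 270²) = 140.4; v² = 0.2704.
t = (140.4 − 2.6)/0.2704 = 510 days (vs. the pure-advection estimate x/v = 519 d).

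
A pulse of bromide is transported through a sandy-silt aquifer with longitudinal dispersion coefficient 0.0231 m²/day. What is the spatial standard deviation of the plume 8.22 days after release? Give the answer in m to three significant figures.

0.616 m

Dispersive spreading gives a Gaussian with σ² = 2Dt; advection only shifts the center.
σ = √(2 × 0.0231 × 8.22) = 0.616 m.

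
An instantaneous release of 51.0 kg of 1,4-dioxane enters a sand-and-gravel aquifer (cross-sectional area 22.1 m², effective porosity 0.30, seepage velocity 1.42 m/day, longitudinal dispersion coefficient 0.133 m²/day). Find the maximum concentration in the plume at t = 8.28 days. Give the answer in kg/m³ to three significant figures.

2.07 kg/m³

The peak of an instantaneous 1D plume sits at x = vt; there the Gaussian factor is 1 and C_max = M/(n_e·A·√(4πDt)), where n_e·A is the pore area the mass is dissolved in.
√(4πDt) = √(4π × 0.133 × 8.28) = 3.720 m, so C_max = 51.0/(0.30 × 22.1 × 3.720) = 2.07 kg/m³.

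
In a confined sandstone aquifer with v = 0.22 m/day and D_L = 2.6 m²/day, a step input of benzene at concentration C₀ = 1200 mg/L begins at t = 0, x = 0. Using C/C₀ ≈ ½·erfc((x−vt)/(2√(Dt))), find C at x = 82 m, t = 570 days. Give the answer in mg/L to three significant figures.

945 mg/L

For a continuous step input, C/C₀ ≈ ½·erfc((x−vt)/(2√(Dt))).
vt = 0.22 × 570 = 125.4 m and 2√(Dt) = 2√(2.6 × 570) = 76.99 m.
Argument (x−vt)/(2√(Dt)) = (82 − 125.4)/76.99 = -0.5637; ½·erfc(-0.5637) = 0.7873.
C = 1200 × 0.7873 = 945 mg/L.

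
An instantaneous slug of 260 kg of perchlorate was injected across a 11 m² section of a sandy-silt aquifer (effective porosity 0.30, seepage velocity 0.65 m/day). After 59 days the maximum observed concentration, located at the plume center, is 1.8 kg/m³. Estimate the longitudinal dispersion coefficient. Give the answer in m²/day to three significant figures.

2.58 m²/day

At the plume center C_max = M/(n_e·A·√(4πDt)), so D = M²/(4πt·(n_e·A·C_max)²).
n_e·A·C_max = 0.30 × 11 × 1.8 = 5.940 kg/m.
D = 260²/(4π × 59 × 5.940²) = 2.58 m²/day.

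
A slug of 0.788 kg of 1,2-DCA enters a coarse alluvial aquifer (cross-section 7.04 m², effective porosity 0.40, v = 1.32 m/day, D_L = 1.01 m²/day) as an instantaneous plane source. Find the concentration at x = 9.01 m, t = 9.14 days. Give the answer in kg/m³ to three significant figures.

For an instantaneous plane source, C(x,t) = M/(n_e·A·√(4πDt)) · exp(−(x−vt)²/(4Dt)), with n_e·A the pore (flow) area.
Plume center vt = 1.32 × 9.14 = 12.0648 m, so the well at 9.01 m is 3.0548 m upgradient of the peak.
√(4πDt) = 10.77 m, giving peak height M/(n_e·A·√(4πDt)) = 0.788/(0.40 × 7.04 × 10.77) = 0.02598 kg/m³.
(x−vt)²/(4Dt) = (-3.0548)²/(4 × 1.01 × 9.14) = 0.2527; exp(−0.2527) = 0.7767.
C = 0.02598 × 0.7767 = 0.0202 kg/m³.

0.0202 kg/m³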